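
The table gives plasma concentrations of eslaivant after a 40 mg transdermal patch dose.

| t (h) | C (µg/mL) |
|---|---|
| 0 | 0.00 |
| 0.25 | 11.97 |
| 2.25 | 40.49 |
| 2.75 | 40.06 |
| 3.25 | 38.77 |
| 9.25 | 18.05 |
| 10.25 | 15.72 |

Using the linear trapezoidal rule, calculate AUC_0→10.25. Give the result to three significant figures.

AUC = 281 µg/mL·h

Trapezoidal AUC_0→10.25:
  [0→0.25]: (0.00+11.97)/2 × 0.25 = 1.49625
  [0.25→2.25]: (11.97+40.49)/2 × 2 = 52.46
  [2.25→2.75]: (40.49+40.06)/2 × 0.5 = 20.1375
  [2.75→3.25]: (40.06+38.77)/2 × 0.5 = 19.7075
  [3.25→9.25]: (38.77+18.05)/2 × 6 = 170.46
  [9.25→10.25]: (18.05+15.72)/2 × 1 = 16.885
  Sum = 281.14625 µg/mL·h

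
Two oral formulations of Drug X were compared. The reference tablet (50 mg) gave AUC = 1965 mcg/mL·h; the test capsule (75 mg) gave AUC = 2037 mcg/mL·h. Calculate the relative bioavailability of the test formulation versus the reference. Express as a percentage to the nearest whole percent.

F_rel = 69%

F_rel = (AUC_test/D_test) / (AUC_ref/D_ref)
      = (2037/75) / (1965/50)
      = 27.16 / 39.3 = 0.6911 = 69.11%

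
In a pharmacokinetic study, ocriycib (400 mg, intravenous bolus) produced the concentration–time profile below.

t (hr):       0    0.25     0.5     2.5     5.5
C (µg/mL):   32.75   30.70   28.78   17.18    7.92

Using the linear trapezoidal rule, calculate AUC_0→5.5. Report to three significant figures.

AUC = 99.0 µg/mL·hr

Trapezoidal AUC_0→5.5:
  [0→0.25]: (32.75+30.70)/2 × 0.25 = 7.93125
  [0.25→0.5]: (30.70+28.78)/2 × 0.25 = 7.435
  [0.5→2.5]: (28.78+17.18)/2 × 2 = 45.96
  [2.5→5.5]: (17.18+7.92)/2 × 3 = 37.65
  Sum = 98.97625 µg/mL·hr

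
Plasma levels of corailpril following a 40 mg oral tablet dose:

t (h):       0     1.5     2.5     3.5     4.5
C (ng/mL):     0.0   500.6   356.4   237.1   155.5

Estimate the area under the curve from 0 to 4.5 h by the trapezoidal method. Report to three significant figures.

Trapezoidal AUC_0→4.5:
  [0→1.5]: (0.0+500.6)/2 × 1.5 = 375.45
  [1.5→2.5]: (500.6+356.4)/2 × 1 = 428.5
  [2.5→3.5]: (356.4+237.1)/2 × 1 = 296.75
  [3.5→4.5]: (237.1+155.5)/2 × 1 = 196.3
  Sum = 1297.0 ng/mL·h

AUC = 1300 ng/mL·h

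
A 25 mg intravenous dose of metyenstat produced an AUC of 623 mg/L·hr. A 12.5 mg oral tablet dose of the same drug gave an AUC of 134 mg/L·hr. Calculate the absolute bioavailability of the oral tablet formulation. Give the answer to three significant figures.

F = 0.430

F = (AUC_ev / D_ev) / (AUC_iv / D_iv)
  = (134/12.5) / (623/25)
  = 10.72 / 24.92 = 0.4302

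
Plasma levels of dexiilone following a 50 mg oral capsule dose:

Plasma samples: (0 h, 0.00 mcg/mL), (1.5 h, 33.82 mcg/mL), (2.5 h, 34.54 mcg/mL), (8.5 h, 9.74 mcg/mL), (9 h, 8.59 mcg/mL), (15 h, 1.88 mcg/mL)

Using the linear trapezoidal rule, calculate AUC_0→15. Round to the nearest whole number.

Trapezoidal AUC_0→15:
  [0→1.5]: (0.00+33.82)/2 × 1.5 = 25.365
  [1.5→2.5]: (33.82+34.54)/2 × 1 = 34.18
  [2.5→8.5]: (34.54+9.74)/2 × 6 = 132.84
  [8.5→9]: (9.74+8.59)/2 × 0.5 = 4.5825
  [9→15]: (8.59+1.88)/2 × 6 = 31.41
  Sum = 228.3775 mcg/mL·h

AUC = 228 mcg/mL·h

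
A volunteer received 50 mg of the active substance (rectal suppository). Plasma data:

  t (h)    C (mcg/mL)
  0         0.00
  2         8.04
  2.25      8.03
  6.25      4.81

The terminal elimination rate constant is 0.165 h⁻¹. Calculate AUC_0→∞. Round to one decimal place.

AUC = 64.9 mcg/mL·h

Trapezoidal AUC_0→6.25:
  [0→2]: (0.00+8.04)/2 × 2 = 8.04
  [2→2.25]: (8.04+8.03)/2 × 0.25 = 2.00875
  [2.25→6.25]: (8.03+4.81)/2 × 4 = 25.68
  Sum = 35.72875 mcg/mL·h
Extrapolated tail: C_last / k_e = 4.81 / 0.165 = 29.152
AUC_0→∞ = 35.72875 + 29.152 = 64.88075 mcg/mL·h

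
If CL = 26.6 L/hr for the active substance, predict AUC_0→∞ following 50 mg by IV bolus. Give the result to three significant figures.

AUC_0→∞ = Dose_iv / CL
        = 50 / 26.6 = 1.8797 mg/L·hr

AUC = 1.88 mg/L·hr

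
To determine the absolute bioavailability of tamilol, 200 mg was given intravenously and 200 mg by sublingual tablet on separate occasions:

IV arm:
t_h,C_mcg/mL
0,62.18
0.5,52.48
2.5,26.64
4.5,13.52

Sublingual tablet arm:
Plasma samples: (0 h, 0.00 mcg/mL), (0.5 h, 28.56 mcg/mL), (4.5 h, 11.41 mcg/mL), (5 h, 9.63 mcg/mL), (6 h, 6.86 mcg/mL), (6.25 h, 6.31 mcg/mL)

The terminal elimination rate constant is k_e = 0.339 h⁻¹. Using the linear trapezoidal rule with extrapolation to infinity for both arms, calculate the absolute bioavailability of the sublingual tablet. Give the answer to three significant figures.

Trapezoidal AUC_0→4.5 (IV):
  [0→0.5]: (62.18+52.48)/2 × 0.5 = 28.665
  [0.5→2.5]: (52.48+26.64)/2 × 2 = 79.12
  [2.5→4.5]: (26.64+13.52)/2 × 2 = 40.16
  Sum = 147.945 mcg/mL·h
IV tail: 13.52/0.339 = 39.882; AUC_iv,0→∞ = 147.945 + 39.882 = 187.827 mcg/mL·h
Trapezoidal AUC_0→6.25 (sublingual tablet):
  [0→0.5]: (0.00+28.56)/2 × 0.5 = 7.14
  [0.5→4.5]: (28.56+11.41)/2 × 4 = 79.94
  [4.5→5]: (11.41+9.63)/2 × 0.5 = 5.26
  [5→6]: (9.63+6.86)/2 × 1 = 8.245
  [6→6.25]: (6.86+6.31)/2 × 0.25 = 1.64625
  Sum = 102.23125 mcg/mL·h
sublingual tablet tail: 6.31/0.339 = 18.614; AUC_ev,0→∞ = 102.23125 + 18.614 = 120.84525 mcg/mL·h
F = (AUC_ev/D_ev)/(AUC_iv/D_iv) = (120.84525/200)/(187.827/200) = 0.60422625/0.939135 = 0.6434

F = 0.643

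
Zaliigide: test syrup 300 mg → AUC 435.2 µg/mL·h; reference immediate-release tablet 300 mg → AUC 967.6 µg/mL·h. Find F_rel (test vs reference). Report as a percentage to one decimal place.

F_rel = 45.0%

F_rel = (AUC_test/D_test) / (AUC_ref/D_ref)
      = (435.2/300) / (967.6/300)
      = 1.45067 / 3.22533 = 0.4498 = 44.98%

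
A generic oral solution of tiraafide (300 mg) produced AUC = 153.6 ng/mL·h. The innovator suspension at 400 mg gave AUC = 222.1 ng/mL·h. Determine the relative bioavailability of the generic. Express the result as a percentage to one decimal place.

F_rel = (AUC_test/D_test) / (AUC_ref/D_ref)
      = (153.6/300) / (222.1/400)
      = 0.512 / 0.55525 = 0.9221 = 92.21%

F_rel = 92.2%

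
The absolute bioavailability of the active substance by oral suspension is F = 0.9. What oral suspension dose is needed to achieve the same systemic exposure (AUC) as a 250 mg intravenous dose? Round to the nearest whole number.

For equal systemic exposure: F × D_ev = D_iv
D_ev = D_iv / F = 250 / 0.9 = 277.778 mg

D_oral = 278 mg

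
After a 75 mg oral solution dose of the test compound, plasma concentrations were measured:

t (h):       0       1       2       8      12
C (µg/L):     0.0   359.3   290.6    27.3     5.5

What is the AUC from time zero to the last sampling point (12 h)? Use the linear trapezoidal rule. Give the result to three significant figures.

Trapezoidal AUC_0→12:
  [0→1]: (0.0+359.3)/2 × 1 = 179.65
  [1→2]: (359.3+290.6)/2 × 1 = 324.95
  [2→8]: (290.6+27.3)/2 × 6 = 953.7
  [8→12]: (27.3+5.5)/2 × 4 = 65.6
  Sum = 1523.9 µg/L·h

AUC = 1520 µg/L·h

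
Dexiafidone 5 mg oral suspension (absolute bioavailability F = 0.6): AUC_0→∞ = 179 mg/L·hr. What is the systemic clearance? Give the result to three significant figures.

CL = F × Dose / AUC_0→∞
   = 0.6 × 5 / 179 = 0.0167598 L/hr

CL = 0.0168 L/hr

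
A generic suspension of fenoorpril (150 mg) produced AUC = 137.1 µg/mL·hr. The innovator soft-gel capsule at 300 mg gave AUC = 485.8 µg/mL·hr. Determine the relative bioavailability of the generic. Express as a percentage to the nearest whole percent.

F_rel = (AUC_test/D_test) / (AUC_ref/D_ref)
      = (137.1/150) / (485.8/300)
      = 0.914 / 1.61933 = 0.5644 = 56.44%

F_rel = 56%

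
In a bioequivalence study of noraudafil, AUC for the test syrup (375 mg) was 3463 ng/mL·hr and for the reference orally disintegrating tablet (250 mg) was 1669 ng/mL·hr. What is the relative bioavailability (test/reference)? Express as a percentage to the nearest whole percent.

F_rel = (AUC_test/D_test) / (AUC_ref/D_ref)
      = (3463/375) / (1669/250)
      = 9.23467 / 6.676 = 1.3833 = 138.33%

F_rel = 138%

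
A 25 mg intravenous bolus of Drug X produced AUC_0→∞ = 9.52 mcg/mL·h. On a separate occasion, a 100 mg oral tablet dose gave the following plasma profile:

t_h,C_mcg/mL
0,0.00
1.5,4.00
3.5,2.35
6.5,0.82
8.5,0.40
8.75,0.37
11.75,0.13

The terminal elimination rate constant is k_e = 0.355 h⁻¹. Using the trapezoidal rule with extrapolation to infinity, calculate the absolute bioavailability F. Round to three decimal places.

F = 0.434

Trapezoidal AUC_0→11.75 (oral tablet):
  [0→1.5]: (0.00+4.00)/2 × 1.5 = 3.0
  [1.5→3.5]: (4.00+2.35)/2 × 2 = 6.35
  [3.5→6.5]: (2.35+0.82)/2 × 3 = 4.755
  [6.5→8.5]: (0.82+0.40)/2 × 2 = 1.22
  [8.5→8.75]: (0.40+0.37)/2 × 0.25 = 0.09625
  [8.75→11.75]: (0.37+0.13)/2 × 3 = 0.75
  Sum = 16.17125 mcg/mL·h
Tail: C_last/k_e = 0.13/0.355 = 0.366
AUC_0→∞ (oral tablet) = 16.17125 + 0.366 = 16.53725 mcg/mL·h
F = (AUC_ev/D_ev)/(AUC_iv/D_iv) = (16.53725/100)/(9.52/25) = 0.1653725/0.3808 = 0.4343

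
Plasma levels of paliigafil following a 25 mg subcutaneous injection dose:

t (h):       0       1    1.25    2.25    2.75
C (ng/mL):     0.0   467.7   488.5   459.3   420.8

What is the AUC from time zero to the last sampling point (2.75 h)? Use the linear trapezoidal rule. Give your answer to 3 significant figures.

Trapezoidal AUC_0→2.75:
  [0→1]: (0.0+467.7)/2 × 1 = 233.85
  [1→1.25]: (467.7+488.5)/2 × 0.25 = 119.525
  [1.25→2.25]: (488.5+459.3)/2 × 1 = 473.9
  [2.25→2.75]: (459.3+420.8)/2 × 0.5 = 220.025
  Sum = 1047.3 ng/mL·h

AUC = 1050 ng/mL·h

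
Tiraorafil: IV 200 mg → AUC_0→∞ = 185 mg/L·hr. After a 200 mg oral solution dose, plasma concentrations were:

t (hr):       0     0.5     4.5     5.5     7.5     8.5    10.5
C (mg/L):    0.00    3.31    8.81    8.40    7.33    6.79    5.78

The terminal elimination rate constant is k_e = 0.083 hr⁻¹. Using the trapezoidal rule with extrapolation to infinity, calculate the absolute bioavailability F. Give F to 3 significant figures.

F = 0.750

Trapezoidal AUC_0→10.5 (oral solution):
  [0→0.5]: (0.00+3.31)/2 × 0.5 = 0.8275
  [0.5→4.5]: (3.31+8.81)/2 × 4 = 24.24
  [4.5→5.5]: (8.81+8.40)/2 × 1 = 8.605
  [5.5→7.5]: (8.40+7.33)/2 × 2 = 15.73
  [7.5→8.5]: (7.33+6.79)/2 × 1 = 7.06
  [8.5→10.5]: (6.79+5.78)/2 × 2 = 12.57
  Sum = 69.0325 mg/L·hr
Tail: C_last/k_e = 5.78/0.083 = 69.639
AUC_0→∞ (oral solution) = 69.0325 + 69.639 = 138.6715 mg/L·hr
F = (AUC_ev/D_ev)/(AUC_iv/D_iv) = (138.6715/200)/(185/200) = 0.6933575/0.925 = 0.7496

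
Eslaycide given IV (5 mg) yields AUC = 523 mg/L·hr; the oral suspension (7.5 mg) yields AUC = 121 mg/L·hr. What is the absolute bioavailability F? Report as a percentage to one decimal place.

F = 15.4%

F = (AUC_ev / D_ev) / (AUC_iv / D_iv)
  = (121/7.5) / (523/5)
  = 16.1333 / 104.6 = 0.1542
  = 15.42%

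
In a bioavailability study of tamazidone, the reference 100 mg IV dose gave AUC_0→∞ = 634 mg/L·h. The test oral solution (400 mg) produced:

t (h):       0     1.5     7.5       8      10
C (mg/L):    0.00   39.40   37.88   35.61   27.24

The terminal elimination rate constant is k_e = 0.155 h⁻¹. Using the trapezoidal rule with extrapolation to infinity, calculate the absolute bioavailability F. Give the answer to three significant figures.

F = 0.204

Trapezoidal AUC_0→10 (oral solution):
  [0→1.5]: (0.00+39.40)/2 × 1.5 = 29.55
  [1.5→7.5]: (39.40+37.88)/2 × 6 = 231.84
  [7.5→8]: (37.88+35.61)/2 × 0.5 = 18.3725
  [8→10]: (35.61+27.24)/2 × 2 = 62.85
  Sum = 342.6125 mg/L·h
Tail: C_last/k_e = 27.24/0.155 = 175.742
AUC_0→∞ (oral solution) = 342.6125 + 175.742 = 518.3545 mg/L·h
F = (AUC_ev/D_ev)/(AUC_iv/D_iv) = (518.3545/400)/(634/100) = 1.29589/6.34 = 0.2044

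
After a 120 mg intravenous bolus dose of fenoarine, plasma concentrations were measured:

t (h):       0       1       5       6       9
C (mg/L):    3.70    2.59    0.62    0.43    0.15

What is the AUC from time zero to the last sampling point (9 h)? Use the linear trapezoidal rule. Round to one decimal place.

AUC = 11.0 mg/L·h

Trapezoidal AUC_0→9:
  [0→1]: (3.70+2.59)/2 × 1 = 3.145
  [1→5]: (2.59+0.62)/2 × 4 = 6.42
  [5→6]: (0.62+0.43)/2 × 1 = 0.525
  [6→9]: (0.43+0.15)/2 × 3 = 0.87
  Sum = 10.96 mg/L·h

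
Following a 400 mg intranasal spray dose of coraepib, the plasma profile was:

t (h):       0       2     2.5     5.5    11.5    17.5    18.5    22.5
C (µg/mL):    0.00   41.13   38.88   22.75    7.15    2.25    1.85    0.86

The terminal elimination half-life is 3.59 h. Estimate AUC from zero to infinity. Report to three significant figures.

Trapezoidal AUC_0→22.5:
  [0→2]: (0.00+41.13)/2 × 2 = 41.13
  [2→2.5]: (41.13+38.88)/2 × 0.5 = 20.0025
  [2.5→5.5]: (38.88+22.75)/2 × 3 = 92.445
  [5.5→11.5]: (22.75+7.15)/2 × 6 = 89.7
  [11.5→17.5]: (7.15+2.25)/2 × 6 = 28.2
  [17.5→18.5]: (2.25+1.85)/2 × 1 = 2.05
  [18.5→22.5]: (1.85+0.86)/2 × 4 = 5.42
  Sum = 278.9475 µg/mL·h
k_e = ln2 / t½ = 0.693147 / 3.59 = 0.1931 h^-1
Extrapolated tail: C_last / k_e = 0.86 / 0.1931 = 4.454
AUC_0→∞ = 278.9475 + 4.454 = 283.4015 µg/mL·h

AUC = 283 µg/mL·h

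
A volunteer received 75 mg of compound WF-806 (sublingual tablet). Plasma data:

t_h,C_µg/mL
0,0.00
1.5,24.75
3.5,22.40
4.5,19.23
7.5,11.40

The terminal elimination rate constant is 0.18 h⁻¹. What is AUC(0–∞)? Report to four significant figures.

AUC = 195.8 µg/mL·h

Trapezoidal AUC_0→7.5:
  [0→1.5]: (0.00+24.75)/2 × 1.5 = 18.5625
  [1.5→3.5]: (24.75+22.40)/2 × 2 = 47.15
  [3.5→4.5]: (22.40+19.23)/2 × 1 = 20.815
  [4.5→7.5]: (19.23+11.40)/2 × 3 = 45.945
  Sum = 132.4725 µg/mL·h
Extrapolated tail: C_last / k_e = 11.40 / 0.18 = 63.333
AUC_0→∞ = 132.4725 + 63.333 = 195.8055 µg/mL·h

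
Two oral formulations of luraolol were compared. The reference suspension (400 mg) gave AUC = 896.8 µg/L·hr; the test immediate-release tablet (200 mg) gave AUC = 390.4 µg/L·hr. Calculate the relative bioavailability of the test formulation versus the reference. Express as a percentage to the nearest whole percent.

F_rel = (AUC_test/D_test) / (AUC_ref/D_ref)
      = (390.4/200) / (896.8/400)
      = 1.952 / 2.242 = 0.8707 = 87.07%

F_rel = 87%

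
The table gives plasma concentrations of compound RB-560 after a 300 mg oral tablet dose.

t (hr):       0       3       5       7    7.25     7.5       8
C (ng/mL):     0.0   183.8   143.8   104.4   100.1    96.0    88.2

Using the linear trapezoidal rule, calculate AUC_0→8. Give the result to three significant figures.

AUC = 948 ng/mL·hr

Trapezoidal AUC_0→8:
  [0→3]: (0.0+183.8)/2 × 3 = 275.7
  [3→5]: (183.8+143.8)/2 × 2 = 327.6
  [5→7]: (143.8+104.4)/2 × 2 = 248.2
  [7→7.25]: (104.4+100.1)/2 × 0.25 = 25.5625
  [7.25→7.5]: (100.1+96.0)/2 × 0.25 = 24.5125
  [7.5→8]: (96.0+88.2)/2 × 0.5 = 46.05
  Sum = 947.625 ng/mL·hr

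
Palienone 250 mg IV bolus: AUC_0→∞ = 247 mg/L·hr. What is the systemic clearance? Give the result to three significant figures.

CL = Dose_iv / AUC_0→∞
   = 250 / 247 = 1.01215 L/hr

CL = 1.01 L/hr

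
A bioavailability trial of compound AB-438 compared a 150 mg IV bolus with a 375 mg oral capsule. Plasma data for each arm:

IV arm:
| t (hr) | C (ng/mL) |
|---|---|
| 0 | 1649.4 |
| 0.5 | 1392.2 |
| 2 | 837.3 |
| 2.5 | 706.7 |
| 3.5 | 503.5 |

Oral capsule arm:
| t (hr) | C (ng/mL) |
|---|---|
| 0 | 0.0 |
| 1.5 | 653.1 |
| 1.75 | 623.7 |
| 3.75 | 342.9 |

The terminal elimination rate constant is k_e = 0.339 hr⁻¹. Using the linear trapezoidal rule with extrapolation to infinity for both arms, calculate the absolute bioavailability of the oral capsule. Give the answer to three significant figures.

F = 0.214

Trapezoidal AUC_0→3.5 (IV):
  [0→0.5]: (1649.4+1392.2)/2 × 0.5 = 760.4
  [0.5→2]: (1392.2+837.3)/2 × 1.5 = 1672.125
  [2→2.5]: (837.3+706.7)/2 × 0.5 = 386.0
  [2.5→3.5]: (706.7+503.5)/2 × 1 = 605.1
  Sum = 3423.625 ng/mL·hr
IV tail: 503.5/0.339 = 1485.251; AUC_iv,0→∞ = 3423.625 + 1485.251 = 4908.876 ng/mL·hr
Trapezoidal AUC_0→3.75 (oral capsule):
  [0→1.5]: (0.0+653.1)/2 × 1.5 = 489.825
  [1.5→1.75]: (653.1+623.7)/2 × 0.25 = 159.6
  [1.75→3.75]: (623.7+342.9)/2 × 2 = 966.6
  Sum = 1616.025 ng/mL·hr
oral capsule tail: 342.9/0.339 = 1011.504; AUC_ev,0→∞ = 1616.025 + 1011.504 = 2627.529 ng/mL·hr
F = (AUC_ev/D_ev)/(AUC_iv/D_iv) = (2627.529/375)/(4908.876/150) = 7.006744/32.72584 = 0.2141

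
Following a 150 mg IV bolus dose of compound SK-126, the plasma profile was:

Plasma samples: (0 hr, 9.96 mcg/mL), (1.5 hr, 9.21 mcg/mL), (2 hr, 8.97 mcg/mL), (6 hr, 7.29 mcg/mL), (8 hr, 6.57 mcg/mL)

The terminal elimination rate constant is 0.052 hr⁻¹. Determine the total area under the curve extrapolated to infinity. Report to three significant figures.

AUC = 192 mcg/mL·hr

Trapezoidal AUC_0→8:
  [0→1.5]: (9.96+9.21)/2 × 1.5 = 14.3775
  [1.5→2]: (9.21+8.97)/2 × 0.5 = 4.545
  [2→6]: (8.97+7.29)/2 × 4 = 32.52
  [6→8]: (7.29+6.57)/2 × 2 = 13.86
  Sum = 65.3025 mcg/mL·hr
Extrapolated tail: C_last / k_e = 6.57 / 0.052 = 126.346
AUC_0→∞ = 65.3025 + 126.346 = 191.6485 mcg/mL·hr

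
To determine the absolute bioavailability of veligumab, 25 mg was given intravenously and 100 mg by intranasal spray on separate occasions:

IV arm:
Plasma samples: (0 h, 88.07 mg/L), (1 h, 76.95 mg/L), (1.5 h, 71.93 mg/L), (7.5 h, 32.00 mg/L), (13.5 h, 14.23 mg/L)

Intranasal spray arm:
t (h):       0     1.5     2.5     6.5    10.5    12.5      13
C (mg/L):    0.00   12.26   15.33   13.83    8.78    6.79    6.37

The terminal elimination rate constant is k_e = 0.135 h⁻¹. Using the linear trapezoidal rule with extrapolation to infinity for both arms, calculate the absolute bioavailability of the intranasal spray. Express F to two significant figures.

F = 0.071

Trapezoidal AUC_0→13.5 (IV):
  [0→1]: (88.07+76.95)/2 × 1 = 82.51
  [1→1.5]: (76.95+71.93)/2 × 0.5 = 37.22
  [1.5→7.5]: (71.93+32.00)/2 × 6 = 311.79
  [7.5→13.5]: (32.00+14.23)/2 × 6 = 138.69
  Sum = 570.21 mg/L·h
IV tail: 14.23/0.135 = 105.407; AUC_iv,0→∞ = 570.21 + 105.407 = 675.617 mg/L·h
Trapezoidal AUC_0→13 (intranasal spray):
  [0→1.5]: (0.00+12.26)/2 × 1.5 = 9.195
  [1.5→2.5]: (12.26+15.33)/2 × 1 = 13.795
  [2.5→6.5]: (15.33+13.83)/2 × 4 = 58.32
  [6.5→10.5]: (13.83+8.78)/2 × 4 = 45.22
  [10.5→12.5]: (8.78+6.79)/2 × 2 = 15.57
  [12.5→13]: (6.79+6.37)/2 × 0.5 = 3.29
  Sum = 145.39 mg/L·h
intranasal spray tail: 6.37/0.135 = 47.185; AUC_ev,0→∞ = 145.39 + 47.185 = 192.575 mg/L·h
F = (AUC_ev/D_ev)/(AUC_iv/D_iv) = (192.575/100)/(675.617/25) = 1.92575/27.02468 = 0.0713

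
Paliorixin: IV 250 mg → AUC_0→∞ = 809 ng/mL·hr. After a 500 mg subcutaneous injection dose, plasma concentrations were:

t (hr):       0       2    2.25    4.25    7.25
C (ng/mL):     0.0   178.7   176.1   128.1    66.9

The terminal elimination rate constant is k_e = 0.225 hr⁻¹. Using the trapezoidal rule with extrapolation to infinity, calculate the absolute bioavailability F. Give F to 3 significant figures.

Trapezoidal AUC_0→7.25 (subcutaneous injection):
  [0→2]: (0.0+178.7)/2 × 2 = 178.7
  [2→2.25]: (178.7+176.1)/2 × 0.25 = 44.35
  [2.25→4.25]: (176.1+128.1)/2 × 2 = 304.2
  [4.25→7.25]: (128.1+66.9)/2 × 3 = 292.5
  Sum = 819.75 ng/mL·hr
Tail: C_last/k_e = 66.9/0.225 = 297.333
AUC_0→∞ (subcutaneous injection) = 819.75 + 297.333 = 1117.083 ng/mL·hr
F = (AUC_ev/D_ev)/(AUC_iv/D_iv) = (1117.083/500)/(809/250) = 2.234166/3.236 = 0.6904

F = 0.690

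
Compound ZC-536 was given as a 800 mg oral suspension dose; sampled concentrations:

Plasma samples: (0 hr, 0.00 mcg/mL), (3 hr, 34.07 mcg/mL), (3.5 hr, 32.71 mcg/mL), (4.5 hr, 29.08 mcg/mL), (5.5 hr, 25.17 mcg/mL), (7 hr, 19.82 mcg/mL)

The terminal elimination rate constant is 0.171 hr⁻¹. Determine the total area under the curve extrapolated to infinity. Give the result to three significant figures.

AUC = 275 mcg/mL·hr

Trapezoidal AUC_0→7:
  [0→3]: (0.00+34.07)/2 × 3 = 51.105
  [3→3.5]: (34.07+32.71)/2 × 0.5 = 16.695
  [3.5→4.5]: (32.71+29.08)/2 × 1 = 30.895
  [4.5→5.5]: (29.08+25.17)/2 × 1 = 27.125
  [5.5→7]: (25.17+19.82)/2 × 1.5 = 33.7425
  Sum = 159.5625 mcg/mL·hr
Extrapolated tail: C_last / k_e = 19.82 / 0.171 = 115.906
AUC_0→∞ = 159.5625 + 115.906 = 275.4685 mcg/mL·hr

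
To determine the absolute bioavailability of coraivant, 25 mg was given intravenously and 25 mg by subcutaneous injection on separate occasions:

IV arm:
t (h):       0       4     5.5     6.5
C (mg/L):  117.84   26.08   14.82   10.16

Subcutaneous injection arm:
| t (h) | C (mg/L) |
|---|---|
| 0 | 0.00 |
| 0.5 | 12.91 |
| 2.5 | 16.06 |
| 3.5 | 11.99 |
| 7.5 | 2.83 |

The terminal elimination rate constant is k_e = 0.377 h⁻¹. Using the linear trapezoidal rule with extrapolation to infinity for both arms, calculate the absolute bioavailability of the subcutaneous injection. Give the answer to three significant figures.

F = 0.233

Trapezoidal AUC_0→6.5 (IV):
  [0→4]: (117.84+26.08)/2 × 4 = 287.84
  [4→5.5]: (26.08+14.82)/2 × 1.5 = 30.675
  [5.5→6.5]: (14.82+10.16)/2 × 1 = 12.49
  Sum = 331.005 mg/L·h
IV tail: 10.16/0.377 = 26.950; AUC_iv,0→∞ = 331.005 + 26.950 = 357.955 mg/L·h
Trapezoidal AUC_0→7.5 (subcutaneous injection):
  [0→0.5]: (0.00+12.91)/2 × 0.5 = 3.2275
  [0.5→2.5]: (12.91+16.06)/2 × 2 = 28.97
  [2.5→3.5]: (16.06+11.99)/2 × 1 = 14.025
  [3.5→7.5]: (11.99+2.83)/2 × 4 = 29.64
  Sum = 75.8625 mg/L·h
subcutaneous injection tail: 2.83/0.377 = 7.507; AUC_ev,0→∞ = 75.8625 + 7.507 = 83.3695 mg/L·h
F = (AUC_ev/D_ev)/(AUC_iv/D_iv) = (83.3695/25)/(357.955/25) = 3.33478/14.3182 = 0.2329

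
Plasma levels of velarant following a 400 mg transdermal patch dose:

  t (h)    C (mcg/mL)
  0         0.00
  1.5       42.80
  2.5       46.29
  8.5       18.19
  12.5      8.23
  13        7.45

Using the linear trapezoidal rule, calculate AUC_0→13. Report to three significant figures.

Trapezoidal AUC_0→13:
  [0→1.5]: (0.00+42.80)/2 × 1.5 = 32.1
  [1.5→2.5]: (42.80+46.29)/2 × 1 = 44.545
  [2.5→8.5]: (46.29+18.19)/2 × 6 = 193.44
  [8.5→12.5]: (18.19+8.23)/2 × 4 = 52.84
  [12.5→13]: (8.23+7.45)/2 × 0.5 = 3.92
  Sum = 326.845 mcg/mL·h

AUC = 327 mcg/mL·h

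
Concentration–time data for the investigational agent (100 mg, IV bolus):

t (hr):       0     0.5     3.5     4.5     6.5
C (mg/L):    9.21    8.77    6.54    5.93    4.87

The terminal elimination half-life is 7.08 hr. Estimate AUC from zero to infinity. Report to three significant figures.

Trapezoidal AUC_0→6.5:
  [0→0.5]: (9.21+8.77)/2 × 0.5 = 4.495
  [0.5→3.5]: (8.77+6.54)/2 × 3 = 22.965
  [3.5→4.5]: (6.54+5.93)/2 × 1 = 6.235
  [4.5→6.5]: (5.93+4.87)/2 × 2 = 10.8
  Sum = 44.495 mg/L·hr
k_e = ln2 / t½ = 0.693147 / 7.08 = 0.0979 hr^-1
Extrapolated tail: C_last / k_e = 4.87 / 0.0979 = 49.745
AUC_0→∞ = 44.495 + 49.745 = 94.24 mg/L·hr

AUC = 94.2 mg/L·hr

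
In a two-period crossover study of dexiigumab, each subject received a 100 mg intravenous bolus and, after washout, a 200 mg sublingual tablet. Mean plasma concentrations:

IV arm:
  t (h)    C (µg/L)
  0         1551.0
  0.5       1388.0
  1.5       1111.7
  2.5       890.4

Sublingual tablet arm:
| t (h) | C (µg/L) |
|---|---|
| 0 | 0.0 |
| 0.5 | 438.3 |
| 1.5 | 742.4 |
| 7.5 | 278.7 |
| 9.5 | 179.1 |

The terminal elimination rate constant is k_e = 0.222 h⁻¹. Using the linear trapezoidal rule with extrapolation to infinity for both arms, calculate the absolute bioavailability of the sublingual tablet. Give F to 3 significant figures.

F = 0.359

Trapezoidal AUC_0→2.5 (IV):
  [0→0.5]: (1551.0+1388.0)/2 × 0.5 = 734.75
  [0.5→1.5]: (1388.0+1111.7)/2 × 1 = 1249.85
  [1.5→2.5]: (1111.7+890.4)/2 × 1 = 1001.05
  Sum = 2985.65 µg/L·h
IV tail: 890.4/0.222 = 4010.811; AUC_iv,0→∞ = 2985.65 + 4010.811 = 6996.461 µg/L·h
Trapezoidal AUC_0→9.5 (sublingual tablet):
  [0→0.5]: (0.0+438.3)/2 × 0.5 = 109.575
  [0.5→1.5]: (438.3+742.4)/2 × 1 = 590.35
  [1.5→7.5]: (742.4+278.7)/2 × 6 = 3063.3
  [7.5→9.5]: (278.7+179.1)/2 × 2 = 457.8
  Sum = 4221.025 µg/L·h
sublingual tablet tail: 179.1/0.222 = 806.757; AUC_ev,0→∞ = 4221.025 + 806.757 = 5027.782 µg/L·h
F = (AUC_ev/D_ev)/(AUC_iv/D_iv) = (5027.782/200)/(6996.461/100) = 25.13891/69.96461 = 0.3593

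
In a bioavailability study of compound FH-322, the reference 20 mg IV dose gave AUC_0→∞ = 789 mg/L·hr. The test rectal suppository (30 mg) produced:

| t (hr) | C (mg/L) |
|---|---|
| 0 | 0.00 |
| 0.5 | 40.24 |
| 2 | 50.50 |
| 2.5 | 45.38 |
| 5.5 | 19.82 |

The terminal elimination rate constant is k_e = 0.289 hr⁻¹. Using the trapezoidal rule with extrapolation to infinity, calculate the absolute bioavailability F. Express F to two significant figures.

Trapezoidal AUC_0→5.5 (rectal suppository):
  [0→0.5]: (0.00+40.24)/2 × 0.5 = 10.06
  [0.5→2]: (40.24+50.50)/2 × 1.5 = 68.055
  [2→2.5]: (50.50+45.38)/2 × 0.5 = 23.97
  [2.5→5.5]: (45.38+19.82)/2 × 3 = 97.8
  Sum = 199.885 mg/L·hr
Tail: C_last/k_e = 19.82/0.289 = 68.581
AUC_0→∞ (rectal suppository) = 199.885 + 68.581 = 268.466 mg/L·hr
F = (AUC_ev/D_ev)/(AUC_iv/D_iv) = (268.466/30)/(789/20) = 8.94887/39.45 = 0.2268

F = 0.23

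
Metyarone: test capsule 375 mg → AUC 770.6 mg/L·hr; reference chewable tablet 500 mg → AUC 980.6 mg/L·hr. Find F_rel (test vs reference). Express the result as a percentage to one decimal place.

F_rel = (AUC_test/D_test) / (AUC_ref/D_ref)
      = (770.6/375) / (980.6/500)
      = 2.05493 / 1.9612 = 1.0478 = 104.78%

F_rel = 104.8%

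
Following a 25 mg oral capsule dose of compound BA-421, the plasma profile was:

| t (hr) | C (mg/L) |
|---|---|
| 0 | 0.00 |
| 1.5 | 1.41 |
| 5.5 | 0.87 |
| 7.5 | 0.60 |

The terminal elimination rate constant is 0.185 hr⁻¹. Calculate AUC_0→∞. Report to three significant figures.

AUC = 10.3 mg/L·hr

Trapezoidal AUC_0→7.5:
  [0→1.5]: (0.00+1.41)/2 × 1.5 = 1.0575
  [1.5→5.5]: (1.41+0.87)/2 × 4 = 4.56
  [5.5→7.5]: (0.87+0.60)/2 × 2 = 1.47
  Sum = 7.0875 mg/L·hr
Extrapolated tail: C_last / k_e = 0.60 / 0.185 = 3.243
AUC_0→∞ = 7.0875 + 3.243 = 10.3305 mg/L·hr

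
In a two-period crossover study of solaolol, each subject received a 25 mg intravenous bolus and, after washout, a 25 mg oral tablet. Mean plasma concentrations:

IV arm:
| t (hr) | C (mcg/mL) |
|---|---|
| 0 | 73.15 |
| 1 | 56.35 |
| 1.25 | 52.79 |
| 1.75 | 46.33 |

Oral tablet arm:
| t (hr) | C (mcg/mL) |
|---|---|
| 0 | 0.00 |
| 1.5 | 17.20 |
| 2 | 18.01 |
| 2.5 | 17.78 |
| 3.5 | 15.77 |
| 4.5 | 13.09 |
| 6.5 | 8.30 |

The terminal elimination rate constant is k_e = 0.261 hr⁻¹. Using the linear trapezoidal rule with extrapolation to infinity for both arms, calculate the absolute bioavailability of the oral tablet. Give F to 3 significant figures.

Trapezoidal AUC_0→1.75 (IV):
  [0→1]: (73.15+56.35)/2 × 1 = 64.75
  [1→1.25]: (56.35+52.79)/2 × 0.25 = 13.6425
  [1.25→1.75]: (52.79+46.33)/2 × 0.5 = 24.78
  Sum = 103.1725 mcg/mL·hr
IV tail: 46.33/0.261 = 177.510; AUC_iv,0→∞ = 103.1725 + 177.510 = 280.6825 mcg/mL·hr
Trapezoidal AUC_0→6.5 (oral tablet):
  [0→1.5]: (0.00+17.20)/2 × 1.5 = 12.9
  [1.5→2]: (17.20+18.01)/2 × 0.5 = 8.8025
  [2→2.5]: (18.01+17.78)/2 × 0.5 = 8.9475
  [2.5→3.5]: (17.78+15.77)/2 × 1 = 16.775
  [3.5→4.5]: (15.77+13.09)/2 × 1 = 14.43
  [4.5→6.5]: (13.09+8.30)/2 × 2 = 21.39
  Sum = 83.245 mcg/mL·hr
oral tablet tail: 8.30/0.261 = 31.801; AUC_ev,0→∞ = 83.245 + 31.801 = 115.046 mcg/mL·hr
F = (AUC_ev/D_ev)/(AUC_iv/D_iv) = (115.046/25)/(280.6825/25) = 4.60184/11.2273 = 0.4099

F = 0.410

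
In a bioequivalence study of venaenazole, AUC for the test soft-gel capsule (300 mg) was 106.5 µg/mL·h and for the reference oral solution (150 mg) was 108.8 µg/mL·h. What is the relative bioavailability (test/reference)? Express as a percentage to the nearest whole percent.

F_rel = (AUC_test/D_test) / (AUC_ref/D_ref)
      = (106.5/300) / (108.8/150)
      = 0.355 / 0.725333 = 0.4894 = 48.94%

F_rel = 49%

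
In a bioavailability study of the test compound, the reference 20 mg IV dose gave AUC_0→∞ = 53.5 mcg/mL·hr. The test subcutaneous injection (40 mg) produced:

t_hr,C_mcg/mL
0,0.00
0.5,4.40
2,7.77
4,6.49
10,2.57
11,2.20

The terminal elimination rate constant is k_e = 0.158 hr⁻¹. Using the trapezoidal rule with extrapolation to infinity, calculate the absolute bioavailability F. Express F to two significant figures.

Trapezoidal AUC_0→11 (subcutaneous injection):
  [0→0.5]: (0.00+4.40)/2 × 0.5 = 1.1
  [0.5→2]: (4.40+7.77)/2 × 1.5 = 9.1275
  [2→4]: (7.77+6.49)/2 × 2 = 14.26
  [4→10]: (6.49+2.57)/2 × 6 = 27.18
  [10→11]: (2.57+2.20)/2 × 1 = 2.385
  Sum = 54.0525 mcg/mL·hr
Tail: C_last/k_e = 2.20/0.158 = 13.924
AUC_0→∞ (subcutaneous injection) = 54.0525 + 13.924 = 67.9765 mcg/mL·hr
F = (AUC_ev/D_ev)/(AUC_iv/D_iv) = (67.9765/40)/(53.5/20) = 1.6994125/2.675 = 0.6353

F = 0.64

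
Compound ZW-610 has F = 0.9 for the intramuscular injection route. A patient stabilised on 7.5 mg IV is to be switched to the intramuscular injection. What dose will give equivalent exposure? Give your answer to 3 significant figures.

D_intramuscular = 8.33 mg

For equal systemic exposure: F × D_ev = D_iv
D_ev = D_iv / F = 7.5 / 0.9 = 8.33333 mg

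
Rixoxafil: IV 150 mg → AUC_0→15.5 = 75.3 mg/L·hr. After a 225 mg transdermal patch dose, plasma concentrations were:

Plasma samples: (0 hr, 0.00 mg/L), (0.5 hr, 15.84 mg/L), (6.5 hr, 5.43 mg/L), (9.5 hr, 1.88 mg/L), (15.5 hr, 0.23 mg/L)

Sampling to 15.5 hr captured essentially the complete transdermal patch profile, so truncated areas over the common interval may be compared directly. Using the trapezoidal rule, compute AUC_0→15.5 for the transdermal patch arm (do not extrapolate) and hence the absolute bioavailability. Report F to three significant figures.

Trapezoidal AUC_0→15.5 (transdermal patch):
  [0→0.5]: (0.00+15.84)/2 × 0.5 = 3.96
  [0.5→6.5]: (15.84+5.43)/2 × 6 = 63.81
  [6.5→9.5]: (5.43+1.88)/2 × 3 = 10.965
  [9.5→15.5]: (1.88+0.23)/2 × 6 = 6.33
  Sum = 85.065 mg/L·hr
F = (AUC_ev/D_ev)/(AUC_iv/D_iv) = (85.065/225)/(75.3/150) = 0.378067/0.502 = 0.7531

F = 0.753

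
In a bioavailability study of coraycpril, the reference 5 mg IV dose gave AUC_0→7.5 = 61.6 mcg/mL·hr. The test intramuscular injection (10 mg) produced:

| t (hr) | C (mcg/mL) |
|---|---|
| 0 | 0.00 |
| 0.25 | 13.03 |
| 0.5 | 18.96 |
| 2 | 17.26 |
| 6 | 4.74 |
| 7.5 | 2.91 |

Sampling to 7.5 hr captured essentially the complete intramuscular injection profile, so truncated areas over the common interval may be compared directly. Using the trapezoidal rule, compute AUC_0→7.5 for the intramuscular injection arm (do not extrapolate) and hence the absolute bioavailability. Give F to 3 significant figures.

F = 0.670

Trapezoidal AUC_0→7.5 (intramuscular injection):
  [0→0.25]: (0.00+13.03)/2 × 0.25 = 1.62875
  [0.25→0.5]: (13.03+18.96)/2 × 0.25 = 3.99875
  [0.5→2]: (18.96+17.26)/2 × 1.5 = 27.165
  [2→6]: (17.26+4.74)/2 × 4 = 44.0
  [6→7.5]: (4.74+2.91)/2 × 1.5 = 5.7375
  Sum = 82.53 mcg/mL·hr
F = (AUC_ev/D_ev)/(AUC_iv/D_iv) = (82.53/10)/(61.6/5) = 8.253/12.32 = 0.6699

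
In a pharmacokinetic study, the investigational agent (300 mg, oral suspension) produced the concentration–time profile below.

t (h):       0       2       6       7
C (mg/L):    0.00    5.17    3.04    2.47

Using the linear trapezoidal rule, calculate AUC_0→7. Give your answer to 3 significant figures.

AUC = 24.3 mg/L·h

Trapezoidal AUC_0→7:
  [0→2]: (0.00+5.17)/2 × 2 = 5.17
  [2→6]: (5.17+3.04)/2 × 4 = 16.42
  [6→7]: (3.04+2.47)/2 × 1 = 2.755
  Sum = 24.345 mg/L·h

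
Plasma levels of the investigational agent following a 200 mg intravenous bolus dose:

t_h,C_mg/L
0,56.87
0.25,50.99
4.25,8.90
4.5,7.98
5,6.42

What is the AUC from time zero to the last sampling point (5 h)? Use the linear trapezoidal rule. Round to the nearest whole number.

AUC = 139 mg/L·h

Trapezoidal AUC_0→5:
  [0→0.25]: (56.87+50.99)/2 × 0.25 = 13.4825
  [0.25→4.25]: (50.99+8.90)/2 × 4 = 119.78
  [4.25→4.5]: (8.90+7.98)/2 × 0.25 = 2.11
  [4.5→5]: (7.98+6.42)/2 × 0.5 = 3.6
  Sum = 138.9725 mg/L·h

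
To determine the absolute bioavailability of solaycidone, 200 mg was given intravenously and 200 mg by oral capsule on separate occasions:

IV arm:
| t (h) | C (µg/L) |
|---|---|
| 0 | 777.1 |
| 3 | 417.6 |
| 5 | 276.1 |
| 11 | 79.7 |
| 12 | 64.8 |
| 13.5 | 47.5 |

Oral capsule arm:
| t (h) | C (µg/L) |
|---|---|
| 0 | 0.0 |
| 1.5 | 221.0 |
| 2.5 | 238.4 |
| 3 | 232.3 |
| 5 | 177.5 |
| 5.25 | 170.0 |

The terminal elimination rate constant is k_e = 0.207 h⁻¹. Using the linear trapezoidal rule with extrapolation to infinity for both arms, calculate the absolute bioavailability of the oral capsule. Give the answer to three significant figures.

F = 0.454

Trapezoidal AUC_0→13.5 (IV):
  [0→3]: (777.1+417.6)/2 × 3 = 1792.05
  [3→5]: (417.6+276.1)/2 × 2 = 693.7
  [5→11]: (276.1+79.7)/2 × 6 = 1067.4
  [11→12]: (79.7+64.8)/2 × 1 = 72.25
  [12→13.5]: (64.8+47.5)/2 × 1.5 = 84.225
  Sum = 3709.625 µg/L·h
IV tail: 47.5/0.207 = 229.469; AUC_iv,0→∞ = 3709.625 + 229.469 = 3939.094 µg/L·h
Trapezoidal AUC_0→5.25 (oral capsule):
  [0→1.5]: (0.0+221.0)/2 × 1.5 = 165.75
  [1.5→2.5]: (221.0+238.4)/2 × 1 = 229.7
  [2.5→3]: (238.4+232.3)/2 × 0.5 = 117.675
  [3→5]: (232.3+177.5)/2 × 2 = 409.8
  [5→5.25]: (177.5+170.0)/2 × 0.25 = 43.4375
  Sum = 966.3625 µg/L·h
oral capsule tail: 170.0/0.207 = 821.256; AUC_ev,0→∞ = 966.3625 + 821.256 = 1787.6185 µg/L·h
F = (AUC_ev/D_ev)/(AUC_iv/D_iv) = (1787.6185/200)/(3939.094/200) = 8.9380925/19.69547 = 0.4538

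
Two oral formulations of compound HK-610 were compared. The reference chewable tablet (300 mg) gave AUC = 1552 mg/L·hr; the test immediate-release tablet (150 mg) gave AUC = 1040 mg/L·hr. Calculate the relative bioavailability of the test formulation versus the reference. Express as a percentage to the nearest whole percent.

F_rel = (AUC_test/D_test) / (AUC_ref/D_ref)
      = (1040/150) / (1552/300)
      = 6.93333 / 5.17333 = 1.3402 = 134.02%

F_rel = 134%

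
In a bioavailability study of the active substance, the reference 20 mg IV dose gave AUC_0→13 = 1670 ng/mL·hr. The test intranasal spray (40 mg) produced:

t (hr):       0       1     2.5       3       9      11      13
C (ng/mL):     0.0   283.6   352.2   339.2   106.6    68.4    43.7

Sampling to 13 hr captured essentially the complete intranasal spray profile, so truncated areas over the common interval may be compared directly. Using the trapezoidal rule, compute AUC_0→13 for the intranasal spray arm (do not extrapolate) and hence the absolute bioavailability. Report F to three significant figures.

Trapezoidal AUC_0→13 (intranasal spray):
  [0→1]: (0.0+283.6)/2 × 1 = 141.8
  [1→2.5]: (283.6+352.2)/2 × 1.5 = 476.85
  [2.5→3]: (352.2+339.2)/2 × 0.5 = 172.85
  [3→9]: (339.2+106.6)/2 × 6 = 1337.4
  [9→11]: (106.6+68.4)/2 × 2 = 175.0
  [11→13]: (68.4+43.7)/2 × 2 = 112.1
  Sum = 2416.0 ng/mL·hr
F = (AUC_ev/D_ev)/(AUC_iv/D_iv) = (2416.0/40)/(1670/20) = 60.4/83.5 = 0.7234

F = 0.723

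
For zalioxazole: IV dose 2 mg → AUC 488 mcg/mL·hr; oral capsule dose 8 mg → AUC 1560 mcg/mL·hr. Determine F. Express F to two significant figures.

F = (AUC_ev / D_ev) / (AUC_iv / D_iv)
  = (1560/8) / (488/2)
  = 195 / 244 = 0.7992

F = 0.80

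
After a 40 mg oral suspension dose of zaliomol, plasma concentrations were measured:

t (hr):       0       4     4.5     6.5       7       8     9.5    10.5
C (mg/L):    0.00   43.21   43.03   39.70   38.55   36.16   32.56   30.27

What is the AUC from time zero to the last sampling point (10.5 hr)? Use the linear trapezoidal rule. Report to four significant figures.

AUC = 330.6 mg/L·hr

Trapezoidal AUC_0→10.5:
  [0→4]: (0.00+43.21)/2 × 4 = 86.42
  [4→4.5]: (43.21+43.03)/2 × 0.5 = 21.56
  [4.5→6.5]: (43.03+39.70)/2 × 2 = 82.73
  [6.5→7]: (39.70+38.55)/2 × 0.5 = 19.5625
  [7→8]: (38.55+36.16)/2 × 1 = 37.355
  [8→9.5]: (36.16+32.56)/2 × 1.5 = 51.54
  [9.5→10.5]: (32.56+30.27)/2 × 1 = 31.415
  Sum = 330.5825 mg/L·hr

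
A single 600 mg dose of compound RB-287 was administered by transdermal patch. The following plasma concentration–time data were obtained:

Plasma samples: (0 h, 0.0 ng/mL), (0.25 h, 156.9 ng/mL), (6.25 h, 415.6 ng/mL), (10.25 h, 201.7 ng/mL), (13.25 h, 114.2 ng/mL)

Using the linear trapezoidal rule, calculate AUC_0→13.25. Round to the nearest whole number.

Trapezoidal AUC_0→13.25:
  [0→0.25]: (0.0+156.9)/2 × 0.25 = 19.6125
  [0.25→6.25]: (156.9+415.6)/2 × 6 = 1717.5
  [6.25→10.25]: (415.6+201.7)/2 × 4 = 1234.6
  [10.25→13.25]: (201.7+114.2)/2 × 3 = 473.85
  Sum = 3445.5625 ng/mL·h

AUC = 3446 ng/mL·h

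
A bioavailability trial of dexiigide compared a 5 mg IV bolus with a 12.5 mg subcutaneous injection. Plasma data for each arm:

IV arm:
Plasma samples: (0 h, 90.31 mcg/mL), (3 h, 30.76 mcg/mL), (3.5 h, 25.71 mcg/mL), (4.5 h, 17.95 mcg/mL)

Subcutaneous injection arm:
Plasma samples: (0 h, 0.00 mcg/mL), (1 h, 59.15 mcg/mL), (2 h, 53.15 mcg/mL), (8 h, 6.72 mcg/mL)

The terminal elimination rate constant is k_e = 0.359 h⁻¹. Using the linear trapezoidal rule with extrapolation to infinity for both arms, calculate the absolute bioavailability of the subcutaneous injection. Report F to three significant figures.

F = 0.425

Trapezoidal AUC_0→4.5 (IV):
  [0→3]: (90.31+30.76)/2 × 3 = 181.605
  [3→3.5]: (30.76+25.71)/2 × 0.5 = 14.1175
  [3.5→4.5]: (25.71+17.95)/2 × 1 = 21.83
  Sum = 217.5525 mcg/mL·h
IV tail: 17.95/0.359 = 50.000; AUC_iv,0→∞ = 217.5525 + 50.000 = 267.5525 mcg/mL·h
Trapezoidal AUC_0→8 (subcutaneous injection):
  [0→1]: (0.00+59.15)/2 × 1 = 29.575
  [1→2]: (59.15+53.15)/2 × 1 = 56.15
  [2→8]: (53.15+6.72)/2 × 6 = 179.61
  Sum = 265.335 mcg/mL·h
subcutaneous injection tail: 6.72/0.359 = 18.719; AUC_ev,0→∞ = 265.335 + 18.719 = 284.054 mcg/mL·h
F = (AUC_ev/D_ev)/(AUC_iv/D_iv) = (284.054/12.5)/(267.5525/5) = 22.72432/53.5105 = 0.4247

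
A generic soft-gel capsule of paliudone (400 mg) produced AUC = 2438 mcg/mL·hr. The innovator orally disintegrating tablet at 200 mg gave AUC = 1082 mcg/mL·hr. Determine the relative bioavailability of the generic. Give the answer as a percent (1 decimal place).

F_rel = 112.7%

F_rel = (AUC_test/D_test) / (AUC_ref/D_ref)
      = (2438/400) / (1082/200)
      = 6.095 / 5.41 = 1.1266 = 112.66%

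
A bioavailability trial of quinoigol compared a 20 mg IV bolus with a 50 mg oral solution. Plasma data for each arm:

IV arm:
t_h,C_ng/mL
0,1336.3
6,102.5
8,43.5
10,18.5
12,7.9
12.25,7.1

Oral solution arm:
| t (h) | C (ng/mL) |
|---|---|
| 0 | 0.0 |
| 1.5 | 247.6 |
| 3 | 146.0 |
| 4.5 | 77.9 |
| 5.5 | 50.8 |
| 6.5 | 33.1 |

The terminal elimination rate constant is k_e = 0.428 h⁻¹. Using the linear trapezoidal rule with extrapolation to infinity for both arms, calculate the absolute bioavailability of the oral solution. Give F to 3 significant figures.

Trapezoidal AUC_0→12.25 (IV):
  [0→6]: (1336.3+102.5)/2 × 6 = 4316.4
  [6→8]: (102.5+43.5)/2 × 2 = 146.0
  [8→10]: (43.5+18.5)/2 × 2 = 62.0
  [10→12]: (18.5+7.9)/2 × 2 = 26.4
  [12→12.25]: (7.9+7.1)/2 × 0.25 = 1.875
  Sum = 4552.675 ng/mL·h
IV tail: 7.1/0.428 = 16.589; AUC_iv,0→∞ = 4552.675 + 16.589 = 4569.264 ng/mL·h
Trapezoidal AUC_0→6.5 (oral solution):
  [0→1.5]: (0.0+247.6)/2 × 1.5 = 185.7
  [1.5→3]: (247.6+146.0)/2 × 1.5 = 295.2
  [3→4.5]: (146.0+77.9)/2 × 1.5 = 167.925
  [4.5→5.5]: (77.9+50.8)/2 × 1 = 64.35
  [5.5→6.5]: (50.8+33.1)/2 × 1 = 41.95
  Sum = 755.125 ng/mL·h
oral solution tail: 33.1/0.428 = 77.336; AUC_ev,0→∞ = 755.125 + 77.336 = 832.461 ng/mL·h
F = (AUC_ev/D_ev)/(AUC_iv/D_iv) = (832.461/50)/(4569.264/20) = 16.64922/228.4632 = 0.0729

F = 0.0729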